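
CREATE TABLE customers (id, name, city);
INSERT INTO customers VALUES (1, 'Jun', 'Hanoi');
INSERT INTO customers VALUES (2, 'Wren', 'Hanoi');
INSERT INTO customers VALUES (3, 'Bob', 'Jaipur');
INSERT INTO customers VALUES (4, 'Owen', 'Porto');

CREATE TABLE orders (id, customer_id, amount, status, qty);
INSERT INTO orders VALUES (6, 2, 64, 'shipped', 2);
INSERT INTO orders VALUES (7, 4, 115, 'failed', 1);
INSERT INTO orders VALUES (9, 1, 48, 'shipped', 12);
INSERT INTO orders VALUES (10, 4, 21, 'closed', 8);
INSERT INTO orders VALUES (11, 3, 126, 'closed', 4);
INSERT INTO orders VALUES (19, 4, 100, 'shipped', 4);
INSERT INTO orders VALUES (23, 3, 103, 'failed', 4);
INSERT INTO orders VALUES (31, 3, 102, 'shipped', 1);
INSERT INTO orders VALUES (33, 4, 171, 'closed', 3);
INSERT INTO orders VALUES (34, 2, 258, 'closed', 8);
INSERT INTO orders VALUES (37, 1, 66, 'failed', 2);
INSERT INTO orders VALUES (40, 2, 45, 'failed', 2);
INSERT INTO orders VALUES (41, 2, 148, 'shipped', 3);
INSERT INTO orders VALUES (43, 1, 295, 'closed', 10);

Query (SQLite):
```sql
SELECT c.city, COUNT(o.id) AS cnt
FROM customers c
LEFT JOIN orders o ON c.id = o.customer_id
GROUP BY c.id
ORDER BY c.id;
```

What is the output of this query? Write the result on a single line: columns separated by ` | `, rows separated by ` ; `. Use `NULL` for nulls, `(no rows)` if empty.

Hanoi | 3 ; Hanoi | 4 ; Jaipur | 3 ; Porto | 4

LEFT JOIN keeps every customers row; unmatched ones get NULL for orders columns.
Group by customers.id and compute COUNT(o.id). COUNT(col) of an all-NULL group is 0.
  1: ids {9, 37, 43} → COUNT(o.id)=3
  2: ids {6, 34, 40, 41} → COUNT(o.id)=4
  3: ids {11, 23, 31} → COUNT(o.id)=3
  4: ids {7, 10, 19, 33} → COUNT(o.id)=4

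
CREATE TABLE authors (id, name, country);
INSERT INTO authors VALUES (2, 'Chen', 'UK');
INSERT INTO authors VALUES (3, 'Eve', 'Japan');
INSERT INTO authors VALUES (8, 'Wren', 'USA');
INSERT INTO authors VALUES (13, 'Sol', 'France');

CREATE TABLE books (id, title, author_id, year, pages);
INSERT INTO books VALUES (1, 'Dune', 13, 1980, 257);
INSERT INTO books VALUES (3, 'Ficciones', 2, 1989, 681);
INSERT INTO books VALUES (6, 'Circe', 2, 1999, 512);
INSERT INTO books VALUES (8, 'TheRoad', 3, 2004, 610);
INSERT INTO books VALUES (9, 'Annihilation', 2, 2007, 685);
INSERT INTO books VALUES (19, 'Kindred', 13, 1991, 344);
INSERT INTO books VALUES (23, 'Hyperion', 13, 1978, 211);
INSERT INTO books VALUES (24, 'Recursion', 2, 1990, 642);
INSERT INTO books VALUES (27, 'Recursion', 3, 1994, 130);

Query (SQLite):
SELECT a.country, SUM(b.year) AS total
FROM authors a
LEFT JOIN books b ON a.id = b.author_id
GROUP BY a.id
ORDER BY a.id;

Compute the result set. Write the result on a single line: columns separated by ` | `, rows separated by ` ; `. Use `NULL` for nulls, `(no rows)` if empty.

UK | 7985 ; Japan | 3998 ; USA | NULL ; France | 5949

LEFT JOIN keeps every authors row; unmatched ones get NULL for books columns.
Group by authors.id and compute SUM(b.year). SUM over an all-NULL group is NULL.
  2: ids {3, 6, 9, 24} → SUM(b.year)=7985
  3: ids {8, 27} → SUM(b.year)=3998
  8: ids {—} → SUM(b.year)=NULL
  13: ids {1, 19, 23} → SUM(b.year)=5949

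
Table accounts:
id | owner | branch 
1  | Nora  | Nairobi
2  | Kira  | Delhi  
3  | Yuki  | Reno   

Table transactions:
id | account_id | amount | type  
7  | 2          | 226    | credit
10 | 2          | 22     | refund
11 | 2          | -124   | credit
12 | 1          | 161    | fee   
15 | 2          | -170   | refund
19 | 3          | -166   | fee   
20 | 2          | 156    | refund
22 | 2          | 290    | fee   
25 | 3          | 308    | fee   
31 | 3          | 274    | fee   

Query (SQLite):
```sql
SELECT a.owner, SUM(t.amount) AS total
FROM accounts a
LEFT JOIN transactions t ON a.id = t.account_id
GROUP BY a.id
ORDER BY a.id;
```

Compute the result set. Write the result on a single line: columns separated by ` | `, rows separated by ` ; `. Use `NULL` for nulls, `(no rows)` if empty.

Nora | 161 ; Kira | 400 ; Yuki | 416

LEFT JOIN keeps every accounts row; unmatched ones get NULL for transactions columns.
Group by accounts.id and compute SUM(t.amount). SUM over an all-NULL group is NULL.
  1: ids {12} → SUM(t.amount)=161
  2: ids {7, 10, 11, 15, 20, 22} → SUM(t.amount)=400
  3: ids {19, 25, 31} → SUM(t.amount)=416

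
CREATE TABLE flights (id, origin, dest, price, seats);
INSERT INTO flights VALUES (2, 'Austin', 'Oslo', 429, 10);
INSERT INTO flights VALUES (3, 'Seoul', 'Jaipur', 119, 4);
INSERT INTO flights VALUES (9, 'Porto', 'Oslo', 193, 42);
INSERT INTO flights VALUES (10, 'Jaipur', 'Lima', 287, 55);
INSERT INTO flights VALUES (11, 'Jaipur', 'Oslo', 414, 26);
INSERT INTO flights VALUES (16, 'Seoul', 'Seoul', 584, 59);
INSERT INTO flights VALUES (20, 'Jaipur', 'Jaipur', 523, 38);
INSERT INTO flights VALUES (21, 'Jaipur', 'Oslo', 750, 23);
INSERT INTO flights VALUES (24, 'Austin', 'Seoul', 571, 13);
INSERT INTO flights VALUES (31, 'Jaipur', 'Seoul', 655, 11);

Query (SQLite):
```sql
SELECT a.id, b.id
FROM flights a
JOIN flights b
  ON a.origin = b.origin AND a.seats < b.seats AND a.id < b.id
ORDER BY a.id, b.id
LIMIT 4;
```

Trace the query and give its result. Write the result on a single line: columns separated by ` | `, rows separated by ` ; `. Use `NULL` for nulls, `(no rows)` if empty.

Pairs (a,b) with same origin, a.seats < b.seats, a.id < b.id.
origin groups: Austin:{2,24} Jaipur:{10,11,20,21,31} Porto:{9} Seoul:{3,16}
Ordered by (a.id, b.id); first 4.

2 | 24 ; 3 | 16 ; 11 | 20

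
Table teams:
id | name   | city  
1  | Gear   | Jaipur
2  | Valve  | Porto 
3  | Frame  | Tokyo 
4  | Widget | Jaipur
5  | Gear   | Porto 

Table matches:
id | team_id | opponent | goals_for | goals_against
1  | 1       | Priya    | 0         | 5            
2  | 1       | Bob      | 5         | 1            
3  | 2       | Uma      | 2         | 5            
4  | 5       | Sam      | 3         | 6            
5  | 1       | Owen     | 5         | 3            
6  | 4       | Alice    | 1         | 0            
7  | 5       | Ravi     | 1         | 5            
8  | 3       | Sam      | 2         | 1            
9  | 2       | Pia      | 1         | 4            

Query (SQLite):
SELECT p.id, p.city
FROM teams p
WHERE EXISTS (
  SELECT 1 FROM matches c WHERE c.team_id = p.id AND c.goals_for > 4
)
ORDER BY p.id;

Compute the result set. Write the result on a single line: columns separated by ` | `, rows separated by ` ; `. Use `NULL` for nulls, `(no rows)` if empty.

For each teams row, check whether any matches with matching team_id has goals_for > 4.
Keep rows where that is true.

1 | Jaipur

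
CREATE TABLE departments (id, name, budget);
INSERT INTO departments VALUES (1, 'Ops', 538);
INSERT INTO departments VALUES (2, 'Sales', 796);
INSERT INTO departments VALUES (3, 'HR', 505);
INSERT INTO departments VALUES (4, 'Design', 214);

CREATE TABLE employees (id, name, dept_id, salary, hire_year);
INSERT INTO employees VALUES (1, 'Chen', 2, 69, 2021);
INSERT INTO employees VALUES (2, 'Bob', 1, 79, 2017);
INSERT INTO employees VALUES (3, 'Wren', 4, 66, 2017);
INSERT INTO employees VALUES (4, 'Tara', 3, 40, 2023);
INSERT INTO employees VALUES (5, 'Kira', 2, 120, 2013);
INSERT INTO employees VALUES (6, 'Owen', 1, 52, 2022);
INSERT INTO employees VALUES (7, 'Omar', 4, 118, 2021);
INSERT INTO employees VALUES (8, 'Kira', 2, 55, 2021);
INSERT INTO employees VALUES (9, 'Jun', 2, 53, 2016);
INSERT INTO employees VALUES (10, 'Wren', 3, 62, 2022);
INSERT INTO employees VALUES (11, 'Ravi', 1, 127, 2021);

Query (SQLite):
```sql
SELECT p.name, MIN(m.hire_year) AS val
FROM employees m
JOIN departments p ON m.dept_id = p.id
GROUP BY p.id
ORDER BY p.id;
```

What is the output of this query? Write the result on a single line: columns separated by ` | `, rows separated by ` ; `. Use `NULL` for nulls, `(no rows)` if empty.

Join each employees row to its departments via dept_id.
Group joined rows by departments.id; compute MIN(m.hire_year) per group.
  1: ids {2, 6, 11} → MIN(m.hire_year)=2017
  2: ids {1, 5, 8, 9} → MIN(m.hire_year)=2013
  3: ids {4, 10} → MIN(m.hire_year)=2022
  4: ids {3, 7} → MIN(m.hire_year)=2017

Ops | 2017 ; Sales | 2013 ; HR | 2022 ; Design | 2017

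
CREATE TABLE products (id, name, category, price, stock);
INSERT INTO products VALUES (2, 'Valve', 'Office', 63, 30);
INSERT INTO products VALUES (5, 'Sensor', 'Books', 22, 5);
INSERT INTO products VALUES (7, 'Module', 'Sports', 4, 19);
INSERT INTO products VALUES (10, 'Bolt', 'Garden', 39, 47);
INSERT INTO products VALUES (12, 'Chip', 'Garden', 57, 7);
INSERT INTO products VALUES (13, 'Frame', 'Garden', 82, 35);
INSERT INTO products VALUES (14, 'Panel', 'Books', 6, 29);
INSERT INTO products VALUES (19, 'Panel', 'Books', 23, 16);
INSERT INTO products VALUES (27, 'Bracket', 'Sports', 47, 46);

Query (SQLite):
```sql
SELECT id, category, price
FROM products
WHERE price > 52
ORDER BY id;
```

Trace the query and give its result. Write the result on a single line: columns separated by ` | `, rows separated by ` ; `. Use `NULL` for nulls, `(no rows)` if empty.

price > 52: ids {2, 12, 13}

2 | Office | 63 ; 12 | Garden | 57 ; 13 | Garden | 82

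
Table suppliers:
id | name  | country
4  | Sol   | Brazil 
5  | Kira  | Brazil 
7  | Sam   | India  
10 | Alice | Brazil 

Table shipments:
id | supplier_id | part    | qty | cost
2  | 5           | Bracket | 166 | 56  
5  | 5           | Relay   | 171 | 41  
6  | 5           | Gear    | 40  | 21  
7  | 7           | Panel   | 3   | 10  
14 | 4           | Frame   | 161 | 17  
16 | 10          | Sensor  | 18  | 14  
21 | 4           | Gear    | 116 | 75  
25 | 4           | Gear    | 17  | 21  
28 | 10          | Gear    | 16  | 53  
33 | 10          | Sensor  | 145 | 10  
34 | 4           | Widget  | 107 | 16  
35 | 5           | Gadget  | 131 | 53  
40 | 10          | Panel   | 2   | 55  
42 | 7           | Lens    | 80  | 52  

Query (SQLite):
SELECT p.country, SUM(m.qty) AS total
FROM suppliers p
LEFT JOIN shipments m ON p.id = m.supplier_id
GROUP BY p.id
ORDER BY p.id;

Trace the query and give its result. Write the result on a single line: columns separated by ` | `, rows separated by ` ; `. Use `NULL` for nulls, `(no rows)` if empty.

Brazil | 401 ; Brazil | 508 ; India | 83 ; Brazil | 181

LEFT JOIN keeps every suppliers row; unmatched ones get NULL for shipments columns.
Group by suppliers.id and compute SUM(m.qty). SUM over an all-NULL group is NULL.
  4: ids {14, 21, 25, 34} → SUM(m.qty)=401
  5: ids {2, 5, 6, 35} → SUM(m.qty)=508
  7: ids {7, 42} → SUM(m.qty)=83
  10: ids {16, 28, 33, 40} → SUM(m.qty)=181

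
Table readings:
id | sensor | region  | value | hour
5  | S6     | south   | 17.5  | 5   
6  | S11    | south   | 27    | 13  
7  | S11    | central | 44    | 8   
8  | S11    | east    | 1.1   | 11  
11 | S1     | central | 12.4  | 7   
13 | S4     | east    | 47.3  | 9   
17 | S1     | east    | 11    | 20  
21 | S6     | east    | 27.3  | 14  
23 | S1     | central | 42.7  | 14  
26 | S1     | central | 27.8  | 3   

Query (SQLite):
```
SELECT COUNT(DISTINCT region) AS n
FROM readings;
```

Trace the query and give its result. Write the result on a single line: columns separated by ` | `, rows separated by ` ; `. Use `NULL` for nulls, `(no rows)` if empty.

Count distinct non-NULL region values.

3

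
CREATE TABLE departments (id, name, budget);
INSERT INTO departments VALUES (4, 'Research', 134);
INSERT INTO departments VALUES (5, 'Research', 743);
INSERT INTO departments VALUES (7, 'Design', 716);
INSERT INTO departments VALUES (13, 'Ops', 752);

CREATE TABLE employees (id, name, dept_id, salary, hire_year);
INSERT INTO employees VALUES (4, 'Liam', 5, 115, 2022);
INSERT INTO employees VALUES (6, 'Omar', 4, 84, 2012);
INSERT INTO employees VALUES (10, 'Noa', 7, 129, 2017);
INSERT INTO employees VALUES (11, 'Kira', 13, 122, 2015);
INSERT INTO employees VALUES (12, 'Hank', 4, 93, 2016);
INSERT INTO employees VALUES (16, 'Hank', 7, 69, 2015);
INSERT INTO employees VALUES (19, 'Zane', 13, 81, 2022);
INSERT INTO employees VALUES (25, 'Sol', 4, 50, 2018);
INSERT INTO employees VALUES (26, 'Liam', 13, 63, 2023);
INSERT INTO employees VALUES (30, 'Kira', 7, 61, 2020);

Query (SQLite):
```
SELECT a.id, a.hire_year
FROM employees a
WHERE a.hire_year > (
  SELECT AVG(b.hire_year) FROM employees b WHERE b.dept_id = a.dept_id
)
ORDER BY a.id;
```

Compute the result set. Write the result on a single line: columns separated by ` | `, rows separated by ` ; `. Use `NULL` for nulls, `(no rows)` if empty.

12 | 2016 ; 19 | 2022 ; 25 | 2018 ; 26 | 2023 ; 30 | 2020

For each employees row a, compute AVG(hire_year) over rows sharing a.dept_id.
Keep row a if a.hire_year > that per-group AVG.
  dept_id=4: AVG(hire_year) = 2015.333333
  dept_id=5: AVG(hire_year) = 2022.0
  dept_id=7: AVG(hire_year) = 2017.333333
  dept_id=13: AVG(hire_year) = 2020.0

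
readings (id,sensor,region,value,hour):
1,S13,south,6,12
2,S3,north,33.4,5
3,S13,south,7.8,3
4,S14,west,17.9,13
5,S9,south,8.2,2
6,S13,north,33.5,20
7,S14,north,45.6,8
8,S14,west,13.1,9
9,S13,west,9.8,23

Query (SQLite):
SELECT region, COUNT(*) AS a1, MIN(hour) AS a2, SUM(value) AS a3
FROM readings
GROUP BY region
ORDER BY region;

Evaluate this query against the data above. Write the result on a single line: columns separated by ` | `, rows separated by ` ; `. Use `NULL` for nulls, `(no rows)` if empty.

north | 3 | 5 | 112.5 ; south | 3 | 2 | 22 ; west | 3 | 9 | 40.8

Group readings by region.
Per group compute: COUNT(*), MIN(hour), SUM(value).
  north: ids {2, 6, 7} → COUNT(*)=3, MIN(hour)=5, SUM(value)=112.5
  south: ids {1, 3, 5} → COUNT(*)=3, MIN(hour)=2, SUM(value)=22
  west: ids {4, 8, 9} → COUNT(*)=3, MIN(hour)=9, SUM(value)=40.8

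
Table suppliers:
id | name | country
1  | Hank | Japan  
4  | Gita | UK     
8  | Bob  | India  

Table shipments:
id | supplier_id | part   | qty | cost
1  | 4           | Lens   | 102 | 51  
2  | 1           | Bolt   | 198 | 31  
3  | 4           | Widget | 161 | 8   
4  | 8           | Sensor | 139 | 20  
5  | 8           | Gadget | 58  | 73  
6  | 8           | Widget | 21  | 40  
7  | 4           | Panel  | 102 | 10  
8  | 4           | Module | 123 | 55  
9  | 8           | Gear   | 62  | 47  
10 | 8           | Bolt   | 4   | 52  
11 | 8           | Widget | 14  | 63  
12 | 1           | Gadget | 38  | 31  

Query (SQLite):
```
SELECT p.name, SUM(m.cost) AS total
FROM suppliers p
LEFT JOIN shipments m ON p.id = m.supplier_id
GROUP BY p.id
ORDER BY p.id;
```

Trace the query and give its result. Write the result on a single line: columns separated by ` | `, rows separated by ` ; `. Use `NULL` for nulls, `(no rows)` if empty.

LEFT JOIN keeps every suppliers row; unmatched ones get NULL for shipments columns.
Group by suppliers.id and compute SUM(m.cost). SUM over an all-NULL group is NULL.
  1: ids {2, 12} → SUM(m.cost)=62
  4: ids {1, 3, 7, 8} → SUM(m.cost)=124
  8: ids {4, 5, 6, 9, 10, 11} → SUM(m.cost)=295

Hank | 62 ; Gita | 124 ; Bob | 295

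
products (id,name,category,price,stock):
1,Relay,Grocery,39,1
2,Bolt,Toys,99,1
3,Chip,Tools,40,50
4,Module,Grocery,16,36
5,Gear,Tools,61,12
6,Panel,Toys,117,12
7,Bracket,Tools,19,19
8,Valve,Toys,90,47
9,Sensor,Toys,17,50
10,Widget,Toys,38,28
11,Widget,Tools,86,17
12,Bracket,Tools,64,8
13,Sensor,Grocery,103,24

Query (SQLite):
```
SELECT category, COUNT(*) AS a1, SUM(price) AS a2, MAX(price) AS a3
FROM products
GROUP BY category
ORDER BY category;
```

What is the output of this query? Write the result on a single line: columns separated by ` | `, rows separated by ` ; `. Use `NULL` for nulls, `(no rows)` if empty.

Grocery | 3 | 158 | 103 ; Tools | 5 | 270 | 86 ; Toys | 5 | 361 | 117

Group products by category.
Per group compute: COUNT(*), SUM(price), MAX(price).
  Grocery: ids {1, 4, 13} → COUNT(*)=3, SUM(price)=158, MAX(price)=103
  Tools: ids {3, 5, 7, 11, 12} → COUNT(*)=5, SUM(price)=270, MAX(price)=86
  Toys: ids {2, 6, 8, 9, 10} → COUNT(*)=5, SUM(price)=361, MAX(price)=117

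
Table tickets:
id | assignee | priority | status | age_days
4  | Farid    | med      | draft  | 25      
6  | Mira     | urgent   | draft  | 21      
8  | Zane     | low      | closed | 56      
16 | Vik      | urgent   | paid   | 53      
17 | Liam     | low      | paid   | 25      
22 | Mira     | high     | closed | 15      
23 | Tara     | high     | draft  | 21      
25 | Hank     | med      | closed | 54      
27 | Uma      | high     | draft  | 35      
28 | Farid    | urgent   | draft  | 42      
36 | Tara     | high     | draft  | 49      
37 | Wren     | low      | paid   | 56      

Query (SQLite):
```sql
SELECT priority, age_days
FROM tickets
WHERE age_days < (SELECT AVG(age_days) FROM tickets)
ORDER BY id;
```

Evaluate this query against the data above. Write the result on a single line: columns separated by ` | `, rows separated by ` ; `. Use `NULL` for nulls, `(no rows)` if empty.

Scalar subquery: AVG(age_days) over all tickets rows = 37.666667 (≈; comparison uses full precision).
Keep rows where age_days < that value.

med | 25 ; urgent | 21 ; low | 25 ; high | 15 ; high | 21 ; high | 35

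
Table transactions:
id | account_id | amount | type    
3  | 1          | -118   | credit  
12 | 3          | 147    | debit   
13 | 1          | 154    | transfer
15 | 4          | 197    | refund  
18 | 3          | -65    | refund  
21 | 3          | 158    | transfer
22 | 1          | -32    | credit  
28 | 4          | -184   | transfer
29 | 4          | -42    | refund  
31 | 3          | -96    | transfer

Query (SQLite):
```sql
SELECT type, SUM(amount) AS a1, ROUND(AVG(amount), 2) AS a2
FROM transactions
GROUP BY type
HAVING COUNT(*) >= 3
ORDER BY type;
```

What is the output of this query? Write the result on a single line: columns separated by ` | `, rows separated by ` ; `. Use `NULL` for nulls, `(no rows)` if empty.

refund | 90 | 30 ; transfer | 32 | 8

Group transactions by type.
Per group compute: SUM(amount), ROUND(AVG(amount), 2).
HAVING: drop groups with fewer than 3 rows.
  credit: ids {3, 22} → SUM(amount)=-150, ROUND(AVG(amount), 2)=-75
  debit: ids {12} → SUM(amount)=147, ROUND(AVG(amount), 2)=147
  refund: ids {15, 18, 29} → SUM(amount)=90, ROUND(AVG(amount), 2)=30
  transfer: ids {13, 21, 28, 31} → SUM(amount)=32, ROUND(AVG(amount), 2)=8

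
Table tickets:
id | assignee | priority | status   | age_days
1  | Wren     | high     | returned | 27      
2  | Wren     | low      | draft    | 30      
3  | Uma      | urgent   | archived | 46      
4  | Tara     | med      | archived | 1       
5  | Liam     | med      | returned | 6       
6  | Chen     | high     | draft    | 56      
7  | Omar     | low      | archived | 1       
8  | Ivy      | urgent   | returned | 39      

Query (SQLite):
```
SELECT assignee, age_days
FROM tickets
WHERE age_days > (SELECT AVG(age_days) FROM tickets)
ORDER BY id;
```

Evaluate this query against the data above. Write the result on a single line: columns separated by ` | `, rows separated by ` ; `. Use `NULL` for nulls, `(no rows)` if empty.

Wren | 27 ; Wren | 30 ; Uma | 46 ; Chen | 56 ; Ivy | 39

Scalar subquery: AVG(age_days) over all tickets rows = 25.75.
Keep rows where age_days > that value.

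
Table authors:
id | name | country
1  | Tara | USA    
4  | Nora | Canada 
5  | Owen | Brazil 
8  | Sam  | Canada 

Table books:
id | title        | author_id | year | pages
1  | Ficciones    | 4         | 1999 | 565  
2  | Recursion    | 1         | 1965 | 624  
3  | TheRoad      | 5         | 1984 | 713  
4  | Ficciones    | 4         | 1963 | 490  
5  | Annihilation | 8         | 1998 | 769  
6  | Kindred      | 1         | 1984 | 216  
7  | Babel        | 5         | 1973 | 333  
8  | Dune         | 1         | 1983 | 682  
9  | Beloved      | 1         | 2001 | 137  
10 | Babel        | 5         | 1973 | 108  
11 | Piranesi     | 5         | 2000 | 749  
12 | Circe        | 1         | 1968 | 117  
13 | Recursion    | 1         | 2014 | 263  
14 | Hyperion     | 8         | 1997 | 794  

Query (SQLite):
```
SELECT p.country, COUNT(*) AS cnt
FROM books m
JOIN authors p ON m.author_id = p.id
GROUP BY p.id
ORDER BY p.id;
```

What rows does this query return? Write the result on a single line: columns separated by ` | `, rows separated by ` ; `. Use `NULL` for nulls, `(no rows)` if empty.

USA | 6 ; Canada | 2 ; Brazil | 4 ; Canada | 2

Join each books row to its authors via author_id.
Group joined rows by authors.id; compute COUNT(*) per group.
  1: ids {2, 6, 8, 9, 12, 13} → COUNT(*)=6
  4: ids {1, 4} → COUNT(*)=2
  5: ids {3, 7, 10, 11} → COUNT(*)=4
  8: ids {5, 14} → COUNT(*)=2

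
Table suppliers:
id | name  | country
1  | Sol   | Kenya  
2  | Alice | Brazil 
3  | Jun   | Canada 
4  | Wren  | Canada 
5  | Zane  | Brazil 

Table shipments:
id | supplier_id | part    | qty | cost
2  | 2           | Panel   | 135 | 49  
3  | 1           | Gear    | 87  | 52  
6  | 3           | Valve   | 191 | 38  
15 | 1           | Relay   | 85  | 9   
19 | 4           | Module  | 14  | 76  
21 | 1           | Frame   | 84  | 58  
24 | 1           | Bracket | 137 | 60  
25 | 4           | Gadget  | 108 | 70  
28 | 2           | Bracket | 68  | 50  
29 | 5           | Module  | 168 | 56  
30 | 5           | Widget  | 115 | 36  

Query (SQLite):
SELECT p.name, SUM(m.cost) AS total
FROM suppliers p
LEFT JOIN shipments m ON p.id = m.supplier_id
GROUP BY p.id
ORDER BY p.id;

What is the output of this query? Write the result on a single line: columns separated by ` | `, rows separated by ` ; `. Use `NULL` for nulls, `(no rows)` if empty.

Sol | 179 ; Alice | 99 ; Jun | 38 ; Wren | 146 ; Zane | 92

LEFT JOIN keeps every suppliers row; unmatched ones get NULL for shipments columns.
Group by suppliers.id and compute SUM(m.cost). SUM over an all-NULL group is NULL.
  1: ids {3, 15, 21, 24} → SUM(m.cost)=179
  2: ids {2, 28} → SUM(m.cost)=99
  3: ids {6} → SUM(m.cost)=38
  4: ids {19, 25} → SUM(m.cost)=146
  5: ids {29, 30} → SUM(m.cost)=92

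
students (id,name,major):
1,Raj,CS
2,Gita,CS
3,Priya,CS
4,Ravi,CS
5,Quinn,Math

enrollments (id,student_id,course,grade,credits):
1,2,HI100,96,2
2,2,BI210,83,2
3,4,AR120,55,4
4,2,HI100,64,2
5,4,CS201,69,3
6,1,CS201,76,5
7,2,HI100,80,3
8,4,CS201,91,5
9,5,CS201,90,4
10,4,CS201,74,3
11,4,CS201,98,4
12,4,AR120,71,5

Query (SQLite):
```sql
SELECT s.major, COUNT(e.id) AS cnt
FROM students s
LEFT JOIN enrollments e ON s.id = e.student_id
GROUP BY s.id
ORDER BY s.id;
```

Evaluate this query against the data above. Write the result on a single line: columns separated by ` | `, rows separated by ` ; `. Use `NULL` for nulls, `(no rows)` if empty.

CS | 1 ; CS | 4 ; CS | 0 ; CS | 6 ; Math | 1

LEFT JOIN keeps every students row; unmatched ones get NULL for enrollments columns.
Group by students.id and compute COUNT(e.id). COUNT(col) of an all-NULL group is 0.
  1: ids {6} → COUNT(e.id)=1
  2: ids {1, 2, 4, 7} → COUNT(e.id)=4
  3: ids {—} → COUNT(e.id)=0
  4: ids {3, 5, 8, 10, 11, 12} → COUNT(e.id)=6
  5: ids {9} → COUNT(e.id)=1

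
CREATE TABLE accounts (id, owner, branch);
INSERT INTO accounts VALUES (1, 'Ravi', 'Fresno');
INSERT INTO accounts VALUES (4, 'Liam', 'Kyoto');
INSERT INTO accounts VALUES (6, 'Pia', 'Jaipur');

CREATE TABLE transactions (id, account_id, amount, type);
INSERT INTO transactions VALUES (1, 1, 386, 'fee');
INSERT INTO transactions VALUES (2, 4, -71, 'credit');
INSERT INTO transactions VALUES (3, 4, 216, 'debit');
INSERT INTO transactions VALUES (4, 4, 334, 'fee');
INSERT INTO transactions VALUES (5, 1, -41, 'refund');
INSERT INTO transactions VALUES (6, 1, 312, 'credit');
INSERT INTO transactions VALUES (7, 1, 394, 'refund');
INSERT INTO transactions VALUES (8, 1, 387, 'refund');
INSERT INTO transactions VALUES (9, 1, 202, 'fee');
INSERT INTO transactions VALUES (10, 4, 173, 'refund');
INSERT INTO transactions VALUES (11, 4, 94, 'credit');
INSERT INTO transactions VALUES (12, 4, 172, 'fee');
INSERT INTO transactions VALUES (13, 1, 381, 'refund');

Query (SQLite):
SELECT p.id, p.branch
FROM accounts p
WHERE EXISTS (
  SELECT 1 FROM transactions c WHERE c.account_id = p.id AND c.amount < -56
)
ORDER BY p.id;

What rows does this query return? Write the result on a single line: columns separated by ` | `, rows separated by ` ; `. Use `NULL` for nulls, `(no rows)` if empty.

For each accounts row, check whether any transactions with matching account_id has amount < -56.
Keep rows where that is true.

4 | Kyoto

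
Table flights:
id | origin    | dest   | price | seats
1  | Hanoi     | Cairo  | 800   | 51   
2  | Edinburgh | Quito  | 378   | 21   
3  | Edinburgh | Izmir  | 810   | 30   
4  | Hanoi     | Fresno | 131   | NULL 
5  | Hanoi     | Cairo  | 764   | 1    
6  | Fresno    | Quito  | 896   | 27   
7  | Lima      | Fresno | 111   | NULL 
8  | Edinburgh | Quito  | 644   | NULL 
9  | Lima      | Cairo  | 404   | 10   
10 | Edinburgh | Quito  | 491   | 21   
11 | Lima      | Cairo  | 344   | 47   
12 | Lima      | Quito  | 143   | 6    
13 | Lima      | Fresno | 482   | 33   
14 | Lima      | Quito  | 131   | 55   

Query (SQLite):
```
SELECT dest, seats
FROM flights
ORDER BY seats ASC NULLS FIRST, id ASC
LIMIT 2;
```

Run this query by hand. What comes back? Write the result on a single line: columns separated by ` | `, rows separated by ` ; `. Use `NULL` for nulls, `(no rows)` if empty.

Sort by seats asc, tiebreak id asc: (NULL, id=4), (NULL, id=7), (NULL, id=8), (1, id=5), (6, id=12) …. Take first 2.
NULLS FIRST: NULL seats rows go before all non-NULL rows (among themselves ordered by id asc).

Fresno | NULL ; Fresno | NULL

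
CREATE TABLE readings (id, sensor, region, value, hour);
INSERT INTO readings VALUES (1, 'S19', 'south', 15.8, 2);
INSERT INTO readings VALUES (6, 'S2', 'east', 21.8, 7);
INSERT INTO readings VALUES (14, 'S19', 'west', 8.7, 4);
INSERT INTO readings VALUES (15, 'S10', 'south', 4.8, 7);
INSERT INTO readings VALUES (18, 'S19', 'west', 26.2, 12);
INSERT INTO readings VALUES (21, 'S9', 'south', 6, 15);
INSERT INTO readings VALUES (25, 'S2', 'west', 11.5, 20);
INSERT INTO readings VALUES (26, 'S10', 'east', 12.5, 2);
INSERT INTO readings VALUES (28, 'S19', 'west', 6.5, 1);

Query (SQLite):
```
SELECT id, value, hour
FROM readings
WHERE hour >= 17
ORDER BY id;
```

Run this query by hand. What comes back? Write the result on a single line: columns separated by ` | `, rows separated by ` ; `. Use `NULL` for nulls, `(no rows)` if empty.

25 | 11.5 | 20

hour >= 17: ids {25}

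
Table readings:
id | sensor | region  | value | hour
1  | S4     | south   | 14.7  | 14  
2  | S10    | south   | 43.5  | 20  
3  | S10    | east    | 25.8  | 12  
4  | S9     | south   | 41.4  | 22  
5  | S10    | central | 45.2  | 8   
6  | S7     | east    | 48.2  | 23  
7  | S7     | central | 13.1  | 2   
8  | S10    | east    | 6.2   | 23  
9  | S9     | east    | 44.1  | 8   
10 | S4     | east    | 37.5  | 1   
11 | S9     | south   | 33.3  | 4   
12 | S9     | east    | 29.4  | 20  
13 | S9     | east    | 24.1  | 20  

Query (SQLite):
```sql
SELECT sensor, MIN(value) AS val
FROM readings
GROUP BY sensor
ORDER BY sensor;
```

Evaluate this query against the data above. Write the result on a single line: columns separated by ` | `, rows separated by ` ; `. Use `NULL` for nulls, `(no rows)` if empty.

S10 | 6.2 ; S4 | 14.7 ; S7 | 13.1 ; S9 | 24.1

Partition readings by sensor; compute MIN(value) within each group.
  S10: ids {2, 3, 5, 8} → MIN(value)=6.2
  S4: ids {1, 10} → MIN(value)=14.7
  S7: ids {6, 7} → MIN(value)=13.1
  S9: ids {4, 9, 11, 12, 13} → MIN(value)=24.1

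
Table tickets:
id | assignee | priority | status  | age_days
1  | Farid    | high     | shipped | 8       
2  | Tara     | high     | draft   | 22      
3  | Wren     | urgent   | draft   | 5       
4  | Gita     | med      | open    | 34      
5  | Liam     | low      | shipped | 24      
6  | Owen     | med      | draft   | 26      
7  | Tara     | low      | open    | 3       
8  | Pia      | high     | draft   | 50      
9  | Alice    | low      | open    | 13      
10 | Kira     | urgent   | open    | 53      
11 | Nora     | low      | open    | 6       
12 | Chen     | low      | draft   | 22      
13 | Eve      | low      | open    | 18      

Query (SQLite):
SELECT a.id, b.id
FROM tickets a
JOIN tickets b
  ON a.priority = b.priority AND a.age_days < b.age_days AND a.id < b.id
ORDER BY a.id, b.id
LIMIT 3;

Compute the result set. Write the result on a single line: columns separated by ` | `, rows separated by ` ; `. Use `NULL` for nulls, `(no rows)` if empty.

1 | 2 ; 1 | 8 ; 2 | 8

Pairs (a,b) with same priority, a.age_days < b.age_days, a.id < b.id.
priority groups: high:{1,2,8} low:{5,7,9,11,12,13} med:{4,6} urgent:{3,10}
Ordered by (a.id, b.id); first 3.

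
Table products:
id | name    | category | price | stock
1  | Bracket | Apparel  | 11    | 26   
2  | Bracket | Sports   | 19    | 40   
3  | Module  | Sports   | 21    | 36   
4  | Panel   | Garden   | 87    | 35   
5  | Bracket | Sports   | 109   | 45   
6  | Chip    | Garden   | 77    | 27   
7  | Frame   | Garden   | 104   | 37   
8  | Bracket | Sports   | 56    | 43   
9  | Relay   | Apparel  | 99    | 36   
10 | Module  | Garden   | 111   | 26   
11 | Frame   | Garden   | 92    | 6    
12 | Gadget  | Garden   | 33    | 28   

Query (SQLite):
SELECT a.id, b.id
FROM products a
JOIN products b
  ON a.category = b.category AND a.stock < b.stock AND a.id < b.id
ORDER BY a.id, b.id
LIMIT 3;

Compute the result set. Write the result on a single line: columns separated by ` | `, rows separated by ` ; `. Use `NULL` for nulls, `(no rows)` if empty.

Pairs (a,b) with same category, a.stock < b.stock, a.id < b.id.
category groups: Apparel:{1,9} Garden:{4,6,7,10,11,12} Sports:{2,3,5,8}
Ordered by (a.id, b.id); first 3.

1 | 9 ; 2 | 5 ; 2 | 8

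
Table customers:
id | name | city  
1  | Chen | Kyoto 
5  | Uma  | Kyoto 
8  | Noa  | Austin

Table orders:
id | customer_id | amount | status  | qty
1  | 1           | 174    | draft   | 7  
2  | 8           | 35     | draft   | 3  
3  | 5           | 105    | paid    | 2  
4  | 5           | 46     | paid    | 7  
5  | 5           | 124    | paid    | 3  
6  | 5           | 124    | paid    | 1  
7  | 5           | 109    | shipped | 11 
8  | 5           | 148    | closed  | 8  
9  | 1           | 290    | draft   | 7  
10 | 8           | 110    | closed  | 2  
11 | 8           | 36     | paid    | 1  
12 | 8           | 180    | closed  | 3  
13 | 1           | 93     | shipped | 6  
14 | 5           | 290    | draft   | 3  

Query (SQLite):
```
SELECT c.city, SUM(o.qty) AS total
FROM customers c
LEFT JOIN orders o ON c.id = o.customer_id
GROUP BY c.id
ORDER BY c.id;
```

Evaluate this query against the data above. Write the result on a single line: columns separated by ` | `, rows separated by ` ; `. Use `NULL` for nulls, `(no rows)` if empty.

LEFT JOIN keeps every customers row; unmatched ones get NULL for orders columns.
Group by customers.id and compute SUM(o.qty). SUM over an all-NULL group is NULL.
  1: ids {1, 9, 13} → SUM(o.qty)=20
  5: ids {3, 4, 5, 6, 7, 8, 14} → SUM(o.qty)=35
  8: ids {2, 10, 11, 12} → SUM(o.qty)=9

Kyoto | 20 ; Kyoto | 35 ; Austin | 9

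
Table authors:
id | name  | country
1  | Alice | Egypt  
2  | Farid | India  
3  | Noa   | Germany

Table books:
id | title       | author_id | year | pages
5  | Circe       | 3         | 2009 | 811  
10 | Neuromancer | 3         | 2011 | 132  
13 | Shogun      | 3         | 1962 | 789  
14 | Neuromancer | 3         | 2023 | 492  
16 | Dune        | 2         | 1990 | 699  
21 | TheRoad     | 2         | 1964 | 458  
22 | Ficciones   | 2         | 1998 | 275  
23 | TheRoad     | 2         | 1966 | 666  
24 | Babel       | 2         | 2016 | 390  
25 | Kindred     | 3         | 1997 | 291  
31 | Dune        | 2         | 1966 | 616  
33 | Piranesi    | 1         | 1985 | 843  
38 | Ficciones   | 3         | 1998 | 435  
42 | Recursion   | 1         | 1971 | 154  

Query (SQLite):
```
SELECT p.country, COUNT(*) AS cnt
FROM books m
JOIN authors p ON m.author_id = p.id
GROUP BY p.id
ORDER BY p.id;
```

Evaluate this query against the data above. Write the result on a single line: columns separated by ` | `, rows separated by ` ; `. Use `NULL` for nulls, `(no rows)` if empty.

Join each books row to its authors via author_id.
Group joined rows by authors.id; compute COUNT(*) per group.
  1: ids {33, 42} → COUNT(*)=2
  2: ids {16, 21, 22, 23, 24, 31} → COUNT(*)=6
  3: ids {5, 10, 13, 14, 25, 38} → COUNT(*)=6

Egypt | 2 ; India | 6 ; Germany | 6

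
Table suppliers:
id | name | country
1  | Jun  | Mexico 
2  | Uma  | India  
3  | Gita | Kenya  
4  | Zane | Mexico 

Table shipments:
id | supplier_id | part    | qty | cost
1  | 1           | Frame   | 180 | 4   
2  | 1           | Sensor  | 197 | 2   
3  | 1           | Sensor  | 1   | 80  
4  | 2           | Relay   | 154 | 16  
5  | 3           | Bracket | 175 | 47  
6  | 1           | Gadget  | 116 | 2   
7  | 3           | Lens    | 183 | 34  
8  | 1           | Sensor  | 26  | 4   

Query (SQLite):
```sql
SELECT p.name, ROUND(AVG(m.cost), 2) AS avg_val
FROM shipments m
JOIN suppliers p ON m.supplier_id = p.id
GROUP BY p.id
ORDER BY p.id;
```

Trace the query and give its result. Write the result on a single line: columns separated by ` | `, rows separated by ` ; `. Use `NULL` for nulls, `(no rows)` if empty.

Jun | 18.4 ; Uma | 16 ; Gita | 40.5

Join each shipments row to its suppliers via supplier_id.
Group joined rows by suppliers.id; compute ROUND(AVG(m.cost), 2) per group.
  1: ids {1, 2, 3, 6, 8} → ROUND(AVG(m.cost), 2)=18.4
  2: ids {4} → ROUND(AVG(m.cost), 2)=16
  3: ids {5, 7} → ROUND(AVG(m.cost), 2)=40.5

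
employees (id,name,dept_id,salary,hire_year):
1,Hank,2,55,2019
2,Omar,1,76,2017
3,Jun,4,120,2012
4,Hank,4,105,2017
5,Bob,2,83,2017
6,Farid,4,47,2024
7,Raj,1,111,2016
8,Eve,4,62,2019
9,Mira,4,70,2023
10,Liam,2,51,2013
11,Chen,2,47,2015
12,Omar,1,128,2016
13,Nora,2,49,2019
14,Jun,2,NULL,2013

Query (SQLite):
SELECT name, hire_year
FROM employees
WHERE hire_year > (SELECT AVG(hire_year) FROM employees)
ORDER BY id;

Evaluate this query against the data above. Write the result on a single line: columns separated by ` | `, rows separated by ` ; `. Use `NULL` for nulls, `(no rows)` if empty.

Scalar subquery: AVG(hire_year) over all employees rows = 2017.142857 (≈; comparison uses full precision).
Keep rows where hire_year > that value.

Hank | 2019 ; Farid | 2024 ; Eve | 2019 ; Mira | 2023 ; Nora | 2019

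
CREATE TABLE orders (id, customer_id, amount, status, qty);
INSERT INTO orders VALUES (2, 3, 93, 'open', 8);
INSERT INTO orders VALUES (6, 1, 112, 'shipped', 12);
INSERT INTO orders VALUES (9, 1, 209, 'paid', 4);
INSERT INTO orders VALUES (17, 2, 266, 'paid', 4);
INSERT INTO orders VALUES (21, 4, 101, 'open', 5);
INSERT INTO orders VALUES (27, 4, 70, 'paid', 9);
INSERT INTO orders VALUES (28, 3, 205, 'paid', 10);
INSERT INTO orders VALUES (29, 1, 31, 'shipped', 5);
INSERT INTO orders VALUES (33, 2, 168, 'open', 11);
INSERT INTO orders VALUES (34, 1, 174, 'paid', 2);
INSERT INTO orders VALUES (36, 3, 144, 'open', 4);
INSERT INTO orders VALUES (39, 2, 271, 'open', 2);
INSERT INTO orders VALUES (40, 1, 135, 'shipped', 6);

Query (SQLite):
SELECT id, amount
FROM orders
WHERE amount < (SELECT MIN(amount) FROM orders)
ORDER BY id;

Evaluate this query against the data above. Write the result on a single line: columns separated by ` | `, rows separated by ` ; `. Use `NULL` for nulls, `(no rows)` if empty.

Scalar subquery: MIN(amount) over all orders rows = 31.
Keep rows where amount < that value.

(no rows)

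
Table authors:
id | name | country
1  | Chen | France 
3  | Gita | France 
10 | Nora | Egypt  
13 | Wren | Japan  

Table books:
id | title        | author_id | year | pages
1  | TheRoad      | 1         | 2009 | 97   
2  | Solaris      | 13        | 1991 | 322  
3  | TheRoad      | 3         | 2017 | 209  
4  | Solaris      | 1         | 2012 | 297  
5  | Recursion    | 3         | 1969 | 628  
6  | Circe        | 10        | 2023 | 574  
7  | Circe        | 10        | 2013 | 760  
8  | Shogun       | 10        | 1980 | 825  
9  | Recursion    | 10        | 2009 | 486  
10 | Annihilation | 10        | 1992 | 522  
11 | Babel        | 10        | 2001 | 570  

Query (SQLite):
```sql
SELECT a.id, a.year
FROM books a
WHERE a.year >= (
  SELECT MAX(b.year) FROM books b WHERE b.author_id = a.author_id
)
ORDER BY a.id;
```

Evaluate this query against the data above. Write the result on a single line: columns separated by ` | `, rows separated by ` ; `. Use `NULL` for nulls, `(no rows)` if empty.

For each books row a, compute MAX(year) over rows sharing a.author_id.
Keep row a if a.year >= that per-group MAX.
  author_id=1: MAX(year) = 2012
  author_id=3: MAX(year) = 2017
  author_id=10: MAX(year) = 2023
  author_id=13: MAX(year) = 1991

2 | 1991 ; 3 | 2017 ; 4 | 2012 ; 6 | 2023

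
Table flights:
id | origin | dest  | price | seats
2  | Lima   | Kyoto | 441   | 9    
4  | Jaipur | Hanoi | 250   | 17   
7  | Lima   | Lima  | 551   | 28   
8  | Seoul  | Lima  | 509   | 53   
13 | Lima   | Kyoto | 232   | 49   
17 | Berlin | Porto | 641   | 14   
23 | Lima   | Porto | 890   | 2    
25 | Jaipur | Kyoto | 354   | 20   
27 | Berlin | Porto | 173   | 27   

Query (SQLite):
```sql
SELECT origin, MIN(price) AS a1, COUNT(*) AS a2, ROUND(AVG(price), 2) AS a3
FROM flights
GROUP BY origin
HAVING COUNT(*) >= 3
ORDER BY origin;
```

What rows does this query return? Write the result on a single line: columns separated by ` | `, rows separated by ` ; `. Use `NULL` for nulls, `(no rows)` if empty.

Lima | 232 | 4 | 528.5

Group flights by origin.
Per group compute: MIN(price), COUNT(*), ROUND(AVG(price), 2).
HAVING: drop groups with fewer than 3 rows.
  Berlin: ids {17, 27} → MIN(price)=173, COUNT(*)=2, ROUND(AVG(price), 2)=407
  Jaipur: ids {4, 25} → MIN(price)=250, COUNT(*)=2, ROUND(AVG(price), 2)=302
  Lima: ids {2, 7, 13, 23} → MIN(price)=232, COUNT(*)=4, ROUND(AVG(price), 2)=528.5
  Seoul: ids {8} → MIN(price)=509, COUNT(*)=1, ROUND(AVG(price), 2)=509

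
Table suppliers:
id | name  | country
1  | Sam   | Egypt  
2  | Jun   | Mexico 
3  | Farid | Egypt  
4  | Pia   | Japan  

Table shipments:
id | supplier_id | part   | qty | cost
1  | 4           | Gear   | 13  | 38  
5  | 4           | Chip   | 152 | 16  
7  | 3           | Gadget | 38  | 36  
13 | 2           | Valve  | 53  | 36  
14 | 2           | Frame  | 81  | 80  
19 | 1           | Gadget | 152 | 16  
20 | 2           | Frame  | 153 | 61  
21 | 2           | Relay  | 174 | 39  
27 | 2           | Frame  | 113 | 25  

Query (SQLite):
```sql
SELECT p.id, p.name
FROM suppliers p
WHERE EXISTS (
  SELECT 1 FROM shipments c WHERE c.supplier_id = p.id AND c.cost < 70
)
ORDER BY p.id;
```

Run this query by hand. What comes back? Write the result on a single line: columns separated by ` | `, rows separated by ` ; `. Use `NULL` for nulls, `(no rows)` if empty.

For each suppliers row, check whether any shipments with matching supplier_id has cost < 70.
Keep rows where that is true.

1 | Sam ; 2 | Jun ; 3 | Farid ; 4 | Pia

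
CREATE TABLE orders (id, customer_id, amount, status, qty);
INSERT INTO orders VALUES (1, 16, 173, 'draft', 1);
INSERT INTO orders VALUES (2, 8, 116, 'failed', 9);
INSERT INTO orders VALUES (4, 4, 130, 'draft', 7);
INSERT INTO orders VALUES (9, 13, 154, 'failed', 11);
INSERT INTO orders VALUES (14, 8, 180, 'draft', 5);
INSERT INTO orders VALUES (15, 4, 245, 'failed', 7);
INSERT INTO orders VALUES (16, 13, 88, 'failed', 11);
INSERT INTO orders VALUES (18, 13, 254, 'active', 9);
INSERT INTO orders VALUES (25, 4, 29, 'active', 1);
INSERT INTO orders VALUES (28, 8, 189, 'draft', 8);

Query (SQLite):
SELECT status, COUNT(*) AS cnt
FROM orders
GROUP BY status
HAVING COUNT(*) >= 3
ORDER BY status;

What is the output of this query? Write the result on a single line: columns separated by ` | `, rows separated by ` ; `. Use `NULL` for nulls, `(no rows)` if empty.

draft | 4 ; failed | 4

Partition orders by status; compute COUNT(*) within each group.
HAVING: keep groups with count ≥ 3.
  active: ids {18, 25} → COUNT(*)=2
  draft: ids {1, 4, 14, 28} → COUNT(*)=4
  failed: ids {2, 9, 15, 16} → COUNT(*)=4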